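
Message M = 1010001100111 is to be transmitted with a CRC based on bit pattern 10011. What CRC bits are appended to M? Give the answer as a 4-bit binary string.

1111

Append 4 zeros: 10100011001110000. Divide by 10011 (XOR where the leading bit is 1):
  pos 0: 10100 XOR 10011 = 00111
  pos 2: 11101 XOR 10011 = 01110
  pos 3: 11101 XOR 10011 = 01110
  pos 4: 11100 XOR 10011 = 01111
  pos 5: 11110 XOR 10011 = 01101
  pos 6: 11011 XOR 10011 = 01000
  pos 7: 10001 XOR 10011 = 00010
  pos 10: 10100 XOR 10011 = 00111
  pos 12: 11100 XOR 10011 = 01111
Remainder (last 4 bits) = 1111. This is the CRC / FCS.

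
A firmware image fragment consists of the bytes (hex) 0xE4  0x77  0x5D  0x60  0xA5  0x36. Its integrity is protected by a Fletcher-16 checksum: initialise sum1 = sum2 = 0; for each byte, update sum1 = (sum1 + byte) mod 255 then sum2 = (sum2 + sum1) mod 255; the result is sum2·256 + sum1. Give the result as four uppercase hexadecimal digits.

Running sums (mod 255):
  after byte 0 (0xE4): sum1=228, sum2=228
  after byte 1 (0x77): sum1=92, sum2=65
  after byte 2 (0x5D): sum1=185, sum2=250
  after byte 3 (0x60): sum1=26, sum2=21
  after byte 4 (0xA5): sum1=191, sum2=212
  after byte 5 (0x36): sum1=245, sum2=202
Checksum = sum2·256 + sum1 = 202·256 + 245 = 51957 = 0xCAF5.

CAF5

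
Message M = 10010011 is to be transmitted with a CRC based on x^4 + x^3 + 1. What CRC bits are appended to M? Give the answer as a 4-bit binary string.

Append 4 zeros: 100100110000. Divide by 11001 (XOR where the leading bit is 1):
  pos 0: 10010 XOR 11001 = 01011
  pos 1: 10110 XOR 11001 = 01111
  pos 2: 11111 XOR 11001 = 00110
  pos 4: 11010 XOR 11001 = 00011
  pos 7: 11000 XOR 11001 = 00001
Remainder (last 4 bits) = 0001. This is the CRC / FCS.

0001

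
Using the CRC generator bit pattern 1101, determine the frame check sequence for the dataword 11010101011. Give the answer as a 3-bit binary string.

110

Append 3 zeros: 11010101011000. Divide by 1101 (XOR where the leading bit is 1):
  pos 0: 1101 XOR 1101 = 0000
  pos 5: 1010 XOR 1101 = 0111
  pos 6: 1111 XOR 1101 = 0010
  pos 8: 1010 XOR 1101 = 0111
  pos 9: 1110 XOR 1101 = 0011
Remainder (last 3 bits) = 110. This is the CRC / FCS.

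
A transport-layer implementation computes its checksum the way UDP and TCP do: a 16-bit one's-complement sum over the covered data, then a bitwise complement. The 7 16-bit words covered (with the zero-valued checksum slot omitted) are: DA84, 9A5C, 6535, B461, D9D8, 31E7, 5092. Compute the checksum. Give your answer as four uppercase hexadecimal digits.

1535

One's-complement addition (fold any carry out of bit 15 back into bit 0):
  0xDA84 + 0x9A5C = 0x174E0 → wrap carry → 0x74E1
  0x74E1 + 0x6535 = 0x0DA16
  0xDA16 + 0xB461 = 0x18E77 → wrap carry → 0x8E78
  0x8E78 + 0xD9D8 = 0x16850 → wrap carry → 0x6851
  0x6851 + 0x31E7 = 0x09A38
  0x9A38 + 0x5092 = 0x0EACA
One's-complement sum = 0xEACA.
Checksum = ~0xEACA & 0xFFFF = 0x1535.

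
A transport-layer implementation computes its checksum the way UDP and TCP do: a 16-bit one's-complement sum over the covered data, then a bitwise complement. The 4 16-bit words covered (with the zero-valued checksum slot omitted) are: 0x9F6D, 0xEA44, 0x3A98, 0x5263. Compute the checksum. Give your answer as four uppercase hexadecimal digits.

One's-complement addition (fold any carry out of bit 15 back into bit 0):
  0x9F6D + 0xEA44 = 0x189B1 → wrap carry → 0x89B2
  0x89B2 + 0x3A98 = 0x0C44A
  0xC44A + 0x5263 = 0x116AD → wrap carry → 0x16AE
One's-complement sum = 0x16AE.
Checksum = ~0x16AE & 0xFFFF = 0xE951.

E951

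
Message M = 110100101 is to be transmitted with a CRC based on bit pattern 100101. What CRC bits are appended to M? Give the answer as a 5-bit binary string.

Append 5 zeros: 11010010100000. Divide by 100101 (XOR where the leading bit is 1):
  pos 0: 110100 XOR 100101 = 010001
  pos 1: 100011 XOR 100101 = 000110
  pos 4: 110010 XOR 100101 = 010111
  pos 5: 101110 XOR 100101 = 001011
  pos 7: 101100 XOR 100101 = 001001
Remainder (last 5 bits) = 10010. This is the CRC / FCS.

10010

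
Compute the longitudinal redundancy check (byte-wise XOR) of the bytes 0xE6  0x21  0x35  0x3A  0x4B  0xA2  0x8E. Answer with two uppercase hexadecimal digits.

XOR the bytes together:
  start with 0xE6
  0xE6 ⊕ 0x21 = 0xC7
  0xC7 ⊕ 0x35 = 0xF2
  0xF2 ⊕ 0x3A = 0xC8
  0xC8 ⊕ 0x4B = 0x83
  0x83 ⊕ 0xA2 = 0x21
  0x21 ⊕ 0x8E = 0xAF

AF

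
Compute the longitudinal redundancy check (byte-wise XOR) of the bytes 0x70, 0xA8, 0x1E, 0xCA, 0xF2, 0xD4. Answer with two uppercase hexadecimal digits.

XOR the bytes together:
  start with 0x70
  0x70 ⊕ 0xA8 = 0xD8
  0xD8 ⊕ 0x1E = 0xC6
  0xC6 ⊕ 0xCA = 0x0C
  0x0C ⊕ 0xF2 = 0xFE
  0xFE ⊕ 0xD4 = 0x2A

2A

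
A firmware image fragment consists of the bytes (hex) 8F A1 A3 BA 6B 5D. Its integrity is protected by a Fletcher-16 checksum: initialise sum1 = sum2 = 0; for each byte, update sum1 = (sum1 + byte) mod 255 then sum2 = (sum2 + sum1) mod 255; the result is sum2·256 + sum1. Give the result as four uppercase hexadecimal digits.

Running sums (mod 255):
  after byte 0 (8F): sum1=143, sum2=143
  after byte 1 (A1): sum1=49, sum2=192
  after byte 2 (A3): sum1=212, sum2=149
  after byte 3 (BA): sum1=143, sum2=37
  after byte 4 (6B): sum1=250, sum2=32
  after byte 5 (5D): sum1=88, sum2=120
Checksum = sum2·256 + sum1 = 120·256 + 88 = 30808 = 0x7858.

7858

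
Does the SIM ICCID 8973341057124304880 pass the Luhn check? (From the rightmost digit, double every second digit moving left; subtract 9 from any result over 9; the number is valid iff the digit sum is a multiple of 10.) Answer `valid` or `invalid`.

From the right, keep odd positions and double even positions (subtract 9 from any doubled value over 9):
  doubled (positions 2,4,...): 7 8 6 4 5 0 8 6 9 → sum 53
  kept (positions 1,3,...): 0 8 0 4 1 5 1 3 7 8 → sum 37
Total = 90.
90 mod 10 = 0, so the number is valid.

valid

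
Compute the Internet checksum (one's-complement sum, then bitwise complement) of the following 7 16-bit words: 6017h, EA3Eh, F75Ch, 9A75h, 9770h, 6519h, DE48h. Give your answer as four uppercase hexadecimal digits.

One's-complement addition (fold any carry out of bit 15 back into bit 0):
  0x6017 + 0xEA3E = 0x14A55 → wrap carry → 0x4A56
  0x4A56 + 0xF75C = 0x141B2 → wrap carry → 0x41B3
  0x41B3 + 0x9A75 = 0x0DC28
  0xDC28 + 0x9770 = 0x17398 → wrap carry → 0x7399
  0x7399 + 0x6519 = 0x0D8B2
  0xD8B2 + 0xDE48 = 0x1B6FA → wrap carry → 0xB6FB
One's-complement sum = 0xB6FB.
Checksum = ~0xB6FB & 0xFFFF = 0x4904.

4904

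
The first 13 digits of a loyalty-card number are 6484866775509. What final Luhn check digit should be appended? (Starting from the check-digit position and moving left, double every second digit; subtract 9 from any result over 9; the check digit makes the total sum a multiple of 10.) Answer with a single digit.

Partial digits right→left: 9 0 5 5 7 7 6 6 8 4 8 4 6
Double every second digit counting from the check-digit position (so the 1st, 3rd, 5th, ... of the partial from the right).
  doubled (with −9 where >9): 9 1 5 3 7 7 3 → sum 35
  kept as-is: 0 5 7 6 4 4 → sum 26
Total = 35 + 26 = 61.
Check digit = (10 − (61 mod 10)) mod 10 = 9.

9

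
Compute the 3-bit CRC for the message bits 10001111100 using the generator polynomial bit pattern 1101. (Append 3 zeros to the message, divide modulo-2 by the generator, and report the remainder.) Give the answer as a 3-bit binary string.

Append 3 zeros: 10001111100000. Divide by 1101 (XOR where the leading bit is 1):
  pos 0: 1000 XOR 1101 = 0101
  pos 1: 1011 XOR 1101 = 0110
  pos 2: 1101 XOR 1101 = 0000
  pos 6: 1110 XOR 1101 = 0011
  pos 8: 1100 XOR 1101 = 0001
Remainder (last 3 bits) = 100. This is the CRC / FCS.

100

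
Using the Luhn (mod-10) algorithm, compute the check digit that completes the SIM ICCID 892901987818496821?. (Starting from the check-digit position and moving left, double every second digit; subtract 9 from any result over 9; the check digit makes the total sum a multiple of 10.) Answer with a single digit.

2

Partial digits right→left: 1 2 8 6 9 4 8 1 8 7 8 9 1 0 9 2 9 8
Double every second digit counting from the check-digit position (so the 1st, 3rd, 5th, ... of the partial from the right).
  doubled (with −9 where >9): 2 7 9 7 7 7 2 9 9 → sum 59
  kept as-is: 2 6 4 1 7 9 0 2 8 → sum 39
Total = 59 + 39 = 98.
Check digit = (10 − (98 mod 10)) mod 10 = 2.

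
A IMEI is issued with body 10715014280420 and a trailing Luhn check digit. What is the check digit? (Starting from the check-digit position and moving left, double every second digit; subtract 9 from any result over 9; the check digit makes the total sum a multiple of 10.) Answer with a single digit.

7

Partial digits right→left: 0 2 4 0 8 2 4 1 0 5 1 7 0 1
Double every second digit counting from the check-digit position (so the 1st, 3rd, 5th, ... of the partial from the right).
  doubled (with −9 where >9): 0 8 7 8 0 2 0 → sum 25
  kept as-is: 2 0 2 1 5 7 1 → sum 18
Total = 25 + 18 = 43.
Check digit = (10 − (43 mod 10)) mod 10 = 7.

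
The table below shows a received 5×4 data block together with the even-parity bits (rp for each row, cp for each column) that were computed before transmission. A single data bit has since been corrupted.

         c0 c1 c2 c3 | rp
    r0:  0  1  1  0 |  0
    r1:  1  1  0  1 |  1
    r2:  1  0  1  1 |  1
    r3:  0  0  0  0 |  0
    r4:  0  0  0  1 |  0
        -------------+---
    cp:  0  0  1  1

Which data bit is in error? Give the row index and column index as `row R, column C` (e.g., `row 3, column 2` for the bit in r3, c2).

Recompute each row's even parity and compare to rp:
  r0: data parity 0, sent rp 0 → ok
  r1: data parity 1, sent rp 1 → ok
  r2: data parity 1, sent rp 1 → ok
  r3: data parity 0, sent rp 0 → ok
  r4: data parity 1, sent rp 0 → mismatch
Recompute each column's even parity and compare to cp:
  c0: data parity 0, sent cp 0 → ok
  c1: data parity 0, sent cp 0 → ok
  c2: data parity 0, sent cp 1 → mismatch
  c3: data parity 1, sent cp 1 → ok
Exactly one row (r4) and one column (c2) fail → the flipped bit is at their intersection.

row 4, column 2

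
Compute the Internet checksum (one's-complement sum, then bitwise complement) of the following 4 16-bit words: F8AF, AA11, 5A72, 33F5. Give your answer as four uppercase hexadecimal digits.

One's-complement addition (fold any carry out of bit 15 back into bit 0):
  0xF8AF + 0xAA11 = 0x1A2C0 → wrap carry → 0xA2C1
  0xA2C1 + 0x5A72 = 0x0FD33
  0xFD33 + 0x33F5 = 0x13128 → wrap carry → 0x3129
One's-complement sum = 0x3129.
Checksum = ~0x3129 & 0xFFFF = 0xCED6.

CED6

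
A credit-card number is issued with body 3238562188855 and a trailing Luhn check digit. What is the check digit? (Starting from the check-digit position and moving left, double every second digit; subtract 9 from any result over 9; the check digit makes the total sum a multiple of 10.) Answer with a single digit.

8

Partial digits right→left: 5 5 8 8 8 1 2 6 5 8 3 2 3
Double every second digit counting from the check-digit position (so the 1st, 3rd, 5th, ... of the partial from the right).
  doubled (with −9 where >9): 1 7 7 4 1 6 6 → sum 32
  kept as-is: 5 8 1 6 8 2 → sum 30
Total = 32 + 30 = 62.
Check digit = (10 − (62 mod 10)) mod 10 = 8.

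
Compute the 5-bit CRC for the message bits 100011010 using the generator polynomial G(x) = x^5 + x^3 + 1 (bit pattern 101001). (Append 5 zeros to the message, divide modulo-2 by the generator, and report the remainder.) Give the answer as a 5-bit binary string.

00000

Append 5 zeros: 10001101000000. Divide by 101001 (XOR where the leading bit is 1):
  pos 0: 100011 XOR 101001 = 001010
  pos 2: 101001 XOR 101001 = 000000
Remainder (last 5 bits) = 00000. This is the CRC / FCS.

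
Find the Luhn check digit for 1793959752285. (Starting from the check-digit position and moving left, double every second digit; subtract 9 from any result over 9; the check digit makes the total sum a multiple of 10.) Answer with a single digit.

Partial digits right→left: 5 8 2 2 5 7 9 5 9 3 9 7 1
Double every second digit counting from the check-digit position (so the 1st, 3rd, 5th, ... of the partial from the right).
  doubled (with −9 where >9): 1 4 1 9 9 9 2 → sum 35
  kept as-is: 8 2 7 5 3 7 → sum 32
Total = 35 + 32 = 67.
Check digit = (10 − (67 mod 10)) mod 10 = 3.

3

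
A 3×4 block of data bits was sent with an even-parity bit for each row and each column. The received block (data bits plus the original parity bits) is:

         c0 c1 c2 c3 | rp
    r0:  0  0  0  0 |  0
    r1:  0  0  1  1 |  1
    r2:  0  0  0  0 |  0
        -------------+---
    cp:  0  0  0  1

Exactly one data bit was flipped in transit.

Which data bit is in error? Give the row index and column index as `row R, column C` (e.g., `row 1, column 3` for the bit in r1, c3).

row 1, column 2

Recompute each row's even parity and compare to rp:
  r0: data parity 0, sent rp 0 → ok
  r1: data parity 0, sent rp 1 → mismatch
  r2: data parity 0, sent rp 0 → ok
Recompute each column's even parity and compare to cp:
  c0: data parity 0, sent cp 0 → ok
  c1: data parity 0, sent cp 0 → ok
  c2: data parity 1, sent cp 0 → mismatch
  c3: data parity 1, sent cp 1 → ok
Exactly one row (r1) and one column (c2) fail → the flipped bit is at their intersection.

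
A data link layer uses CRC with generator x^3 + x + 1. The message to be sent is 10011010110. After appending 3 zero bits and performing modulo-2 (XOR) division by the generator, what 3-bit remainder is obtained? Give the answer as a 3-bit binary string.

Append 3 zeros: 10011010110000. Divide by 1011 (XOR where the leading bit is 1):
  pos 0: 1001 XOR 1011 = 0010
  pos 2: 1010 XOR 1011 = 0001
  pos 5: 1101 XOR 1011 = 0110
  pos 6: 1101 XOR 1011 = 0110
  pos 7: 1100 XOR 1011 = 0111
  pos 8: 1110 XOR 1011 = 0101
  pos 9: 1010 XOR 1011 = 0001
Remainder (last 3 bits) = 010. This is the CRC / FCS.

010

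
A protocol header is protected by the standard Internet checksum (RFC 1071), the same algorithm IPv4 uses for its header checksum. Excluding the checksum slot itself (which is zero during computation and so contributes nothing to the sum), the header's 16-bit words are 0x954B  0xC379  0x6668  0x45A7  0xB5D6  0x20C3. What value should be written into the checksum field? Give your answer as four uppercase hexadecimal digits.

2491

One's-complement addition (fold any carry out of bit 15 back into bit 0):
  0x954B + 0xC379 = 0x158C4 → wrap carry → 0x58C5
  0x58C5 + 0x6668 = 0x0BF2D
  0xBF2D + 0x45A7 = 0x104D4 → wrap carry → 0x04D5
  0x04D5 + 0xB5D6 = 0x0BAAB
  0xBAAB + 0x20C3 = 0x0DB6E
One's-complement sum = 0xDB6E.
Checksum = ~0xDB6E & 0xFFFF = 0x2491.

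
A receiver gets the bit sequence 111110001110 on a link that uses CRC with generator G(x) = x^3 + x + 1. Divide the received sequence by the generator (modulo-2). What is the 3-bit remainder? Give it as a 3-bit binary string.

Modulo-2 division of 111110001110 by 1011:
  pos 0: 1111 XOR 1011 = 0100
  pos 1: 1001 XOR 1011 = 0010
  pos 3: 1000 XOR 1011 = 0011
  pos 5: 1101 XOR 1011 = 0110
  pos 6: 1101 XOR 1011 = 0110
  pos 7: 1101 XOR 1011 = 0110
  pos 8: 1100 XOR 1011 = 0111
Remainder = 111 (nonzero — an error is detected).

111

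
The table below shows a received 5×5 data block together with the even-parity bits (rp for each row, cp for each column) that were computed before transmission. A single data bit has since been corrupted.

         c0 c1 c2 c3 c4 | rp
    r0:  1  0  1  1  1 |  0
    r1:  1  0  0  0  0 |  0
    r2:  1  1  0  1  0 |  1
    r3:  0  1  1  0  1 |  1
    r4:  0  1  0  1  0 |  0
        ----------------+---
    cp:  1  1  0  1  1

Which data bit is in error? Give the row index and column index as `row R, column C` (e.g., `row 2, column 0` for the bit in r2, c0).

row 1, column 4

Recompute each row's even parity and compare to rp:
  r0: data parity 0, sent rp 0 → ok
  r1: data parity 1, sent rp 0 → mismatch
  r2: data parity 1, sent rp 1 → ok
  r3: data parity 1, sent rp 1 → ok
  r4: data parity 0, sent rp 0 → ok
Recompute each column's even parity and compare to cp:
  c0: data parity 1, sent cp 1 → ok
  c1: data parity 1, sent cp 1 → ok
  c2: data parity 0, sent cp 0 → ok
  c3: data parity 1, sent cp 1 → ok
  c4: data parity 0, sent cp 1 → mismatch
Exactly one row (r1) and one column (c4) fail → the flipped bit is at their intersection.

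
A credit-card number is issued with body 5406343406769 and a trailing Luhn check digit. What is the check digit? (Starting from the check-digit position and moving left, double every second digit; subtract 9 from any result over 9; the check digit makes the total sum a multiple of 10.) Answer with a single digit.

Partial digits right→left: 9 6 7 6 0 4 3 4 3 6 0 4 5
Double every second digit counting from the check-digit position (so the 1st, 3rd, 5th, ... of the partial from the right).
  doubled (with −9 where >9): 9 5 0 6 6 0 1 → sum 27
  kept as-is: 6 6 4 4 6 4 → sum 30
Total = 27 + 30 = 57.
Check digit = (10 − (57 mod 10)) mod 10 = 3.

3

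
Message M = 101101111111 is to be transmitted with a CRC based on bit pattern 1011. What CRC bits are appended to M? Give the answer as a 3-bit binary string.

Append 3 zeros: 101101111111000. Divide by 1011 (XOR where the leading bit is 1):
  pos 0: 1011 XOR 1011 = 0000
  pos 5: 1111 XOR 1011 = 0100
  pos 6: 1001 XOR 1011 = 0010
  pos 8: 1011 XOR 1011 = 0000
Remainder (last 3 bits) = 000. This is the CRC / FCS.

000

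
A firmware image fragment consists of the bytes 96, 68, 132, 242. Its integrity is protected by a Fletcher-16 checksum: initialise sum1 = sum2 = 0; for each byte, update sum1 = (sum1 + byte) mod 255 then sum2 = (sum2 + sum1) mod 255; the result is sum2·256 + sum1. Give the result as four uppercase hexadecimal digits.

4A1C

Running sums (mod 255):
  after byte 0 (96): sum1=96, sum2=96
  after byte 1 (68): sum1=164, sum2=5
  after byte 2 (132): sum1=41, sum2=46
  after byte 3 (242): sum1=28, sum2=74
Checksum = sum2·256 + sum1 = 74·256 + 28 = 18972 = 0x4A1C.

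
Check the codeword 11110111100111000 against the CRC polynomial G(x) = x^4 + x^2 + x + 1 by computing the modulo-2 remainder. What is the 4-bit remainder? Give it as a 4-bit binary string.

Modulo-2 division of 11110111100111000 by 10111:
  pos 0: 11110 XOR 10111 = 01001
  pos 1: 10011 XOR 10111 = 00100
  pos 3: 10011 XOR 10111 = 00100
  pos 5: 10010 XOR 10111 = 00101
  pos 7: 10101 XOR 10111 = 00010
  pos 10: 10110 XOR 10111 = 00001
Remainder = 0100 (nonzero — an error is detected).

0100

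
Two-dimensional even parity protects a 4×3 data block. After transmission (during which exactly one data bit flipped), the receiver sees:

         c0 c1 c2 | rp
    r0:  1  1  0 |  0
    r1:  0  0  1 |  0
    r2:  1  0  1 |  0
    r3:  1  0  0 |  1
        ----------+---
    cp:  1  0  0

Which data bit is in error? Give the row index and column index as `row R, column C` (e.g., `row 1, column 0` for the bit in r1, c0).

Recompute each row's even parity and compare to rp:
  r0: data parity 0, sent rp 0 → ok
  r1: data parity 1, sent rp 0 → mismatch
  r2: data parity 0, sent rp 0 → ok
  r3: data parity 1, sent rp 1 → ok
Recompute each column's even parity and compare to cp:
  c0: data parity 1, sent cp 1 → ok
  c1: data parity 1, sent cp 0 → mismatch
  c2: data parity 0, sent cp 0 → ok
Exactly one row (r1) and one column (c1) fail → the flipped bit is at their intersection.

row 1, column 1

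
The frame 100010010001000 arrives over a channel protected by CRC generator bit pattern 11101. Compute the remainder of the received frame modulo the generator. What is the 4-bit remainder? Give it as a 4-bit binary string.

0000

Modulo-2 division of 100010010001000 by 11101:
  pos 0: 10001 XOR 11101 = 01100
  pos 1: 11000 XOR 11101 = 00101
  pos 3: 10101 XOR 11101 = 01000
  pos 4: 10000 XOR 11101 = 01101
  pos 5: 11010 XOR 11101 = 00111
  pos 7: 11101 XOR 11101 = 00000
Remainder = 0000 (zero — the frame passes the CRC check).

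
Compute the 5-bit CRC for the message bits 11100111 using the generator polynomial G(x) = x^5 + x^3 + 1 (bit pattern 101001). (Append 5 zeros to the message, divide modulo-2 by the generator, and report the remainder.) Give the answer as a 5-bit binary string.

10100

Append 5 zeros: 1110011100000. Divide by 101001 (XOR where the leading bit is 1):
  pos 0: 111001 XOR 101001 = 010000
  pos 1: 100001 XOR 101001 = 001000
  pos 3: 100010 XOR 101001 = 001011
  pos 5: 101100 XOR 101001 = 000101
Remainder (last 5 bits) = 10100. This is the CRC / FCS.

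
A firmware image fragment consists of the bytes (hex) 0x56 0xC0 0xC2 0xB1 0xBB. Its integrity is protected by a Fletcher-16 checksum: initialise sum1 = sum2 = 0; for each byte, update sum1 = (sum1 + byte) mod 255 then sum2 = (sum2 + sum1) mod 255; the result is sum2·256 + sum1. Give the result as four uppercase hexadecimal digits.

1A47

Running sums (mod 255):
  after byte 0 (0x56): sum1=86, sum2=86
  after byte 1 (0xC0): sum1=23, sum2=109
  after byte 2 (0xC2): sum1=217, sum2=71
  after byte 3 (0xB1): sum1=139, sum2=210
  after byte 4 (0xBB): sum1=71, sum2=26
Checksum = sum2·256 + sum1 = 26·256 + 71 = 6727 = 0x1A47.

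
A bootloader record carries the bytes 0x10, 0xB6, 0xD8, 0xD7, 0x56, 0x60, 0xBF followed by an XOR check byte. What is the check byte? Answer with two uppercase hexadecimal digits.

20

XOR the bytes together:
  start with 0x10
  0x10 ⊕ 0xB6 = 0xA6
  0xA6 ⊕ 0xD8 = 0x7E
  0x7E ⊕ 0xD7 = 0xA9
  0xA9 ⊕ 0x56 = 0xFF
  0xFF ⊕ 0x60 = 0x9F
  0x9F ⊕ 0xBF = 0x20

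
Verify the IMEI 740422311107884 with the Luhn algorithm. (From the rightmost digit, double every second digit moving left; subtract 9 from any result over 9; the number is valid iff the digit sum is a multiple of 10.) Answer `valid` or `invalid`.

invalid

From the right, keep odd positions and double even positions (subtract 9 from any doubled value over 9):
  doubled (positions 2,4,...): 7 5 2 2 4 8 8 → sum 36
  kept (positions 1,3,...): 4 8 0 1 3 2 0 7 → sum 25
Total = 61.
61 mod 10 = 1, so the number is invalid.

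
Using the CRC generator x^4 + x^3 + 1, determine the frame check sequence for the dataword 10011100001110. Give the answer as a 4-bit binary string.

1110

Append 4 zeros: 100111000011100000. Divide by 11001 (XOR where the leading bit is 1):
  pos 0: 10011 XOR 11001 = 01010
  pos 1: 10101 XOR 11001 = 01100
  pos 2: 11000 XOR 11001 = 00001
  pos 6: 10001 XOR 11001 = 01000
  pos 7: 10001 XOR 11001 = 01000
  pos 8: 10001 XOR 11001 = 01000
  pos 9: 10000 XOR 11001 = 01001
  pos 10: 10010 XOR 11001 = 01011
  pos 11: 10110 XOR 11001 = 01111
  pos 12: 11110 XOR 11001 = 00111
Remainder (last 4 bits) = 1110. This is the CRC / FCS.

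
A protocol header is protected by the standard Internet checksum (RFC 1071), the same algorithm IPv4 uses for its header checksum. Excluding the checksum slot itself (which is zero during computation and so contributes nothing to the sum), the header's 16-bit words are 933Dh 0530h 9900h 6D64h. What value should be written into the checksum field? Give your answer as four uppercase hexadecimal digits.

One's-complement addition (fold any carry out of bit 15 back into bit 0):
  0x933D + 0x0530 = 0x0986D
  0x986D + 0x9900 = 0x1316D → wrap carry → 0x316E
  0x316E + 0x6D64 = 0x09ED2
One's-complement sum = 0x9ED2.
Checksum = ~0x9ED2 & 0xFFFF = 0x612D.

612D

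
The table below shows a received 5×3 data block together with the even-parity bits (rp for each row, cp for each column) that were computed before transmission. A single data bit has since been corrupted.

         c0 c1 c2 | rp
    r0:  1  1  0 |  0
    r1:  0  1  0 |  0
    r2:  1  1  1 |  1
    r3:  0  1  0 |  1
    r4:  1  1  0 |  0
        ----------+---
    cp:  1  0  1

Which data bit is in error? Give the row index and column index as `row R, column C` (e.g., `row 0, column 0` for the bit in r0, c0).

row 1, column 1

Recompute each row's even parity and compare to rp:
  r0: data parity 0, sent rp 0 → ok
  r1: data parity 1, sent rp 0 → mismatch
  r2: data parity 1, sent rp 1 → ok
  r3: data parity 1, sent rp 1 → ok
  r4: data parity 0, sent rp 0 → ok
Recompute each column's even parity and compare to cp:
  c0: data parity 1, sent cp 1 → ok
  c1: data parity 1, sent cp 0 → mismatch
  c2: data parity 1, sent cp 1 → ok
Exactly one row (r1) and one column (c1) fail → the flipped bit is at their intersection.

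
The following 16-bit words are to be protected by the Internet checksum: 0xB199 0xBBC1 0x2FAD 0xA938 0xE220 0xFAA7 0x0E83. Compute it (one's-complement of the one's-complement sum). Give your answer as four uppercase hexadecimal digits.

CE72

One's-complement addition (fold any carry out of bit 15 back into bit 0):
  0xB199 + 0xBBC1 = 0x16D5A → wrap carry → 0x6D5B
  0x6D5B + 0x2FAD = 0x09D08
  0x9D08 + 0xA938 = 0x14640 → wrap carry → 0x4641
  0x4641 + 0xE220 = 0x12861 → wrap carry → 0x2862
  0x2862 + 0xFAA7 = 0x12309 → wrap carry → 0x230A
  0x230A + 0x0E83 = 0x0318D
One's-complement sum = 0x318D.
Checksum = ~0x318D & 0xFFFF = 0xCE72.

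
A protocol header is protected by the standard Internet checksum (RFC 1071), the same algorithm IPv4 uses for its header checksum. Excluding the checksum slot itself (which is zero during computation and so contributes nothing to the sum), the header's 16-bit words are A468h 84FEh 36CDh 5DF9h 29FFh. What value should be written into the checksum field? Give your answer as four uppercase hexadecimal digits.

One's-complement addition (fold any carry out of bit 15 back into bit 0):
  0xA468 + 0x84FE = 0x12966 → wrap carry → 0x2967
  0x2967 + 0x36CD = 0x06034
  0x6034 + 0x5DF9 = 0x0BE2D
  0xBE2D + 0x29FF = 0x0E82C
One's-complement sum = 0xE82C.
Checksum = ~0xE82C & 0xFFFF = 0x17D3.

17D3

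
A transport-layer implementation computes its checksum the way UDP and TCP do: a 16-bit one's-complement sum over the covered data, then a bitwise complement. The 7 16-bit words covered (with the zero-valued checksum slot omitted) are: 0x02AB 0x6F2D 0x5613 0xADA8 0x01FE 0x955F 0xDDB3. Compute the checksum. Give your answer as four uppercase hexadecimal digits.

One's-complement addition (fold any carry out of bit 15 back into bit 0):
  0x02AB + 0x6F2D = 0x071D8
  0x71D8 + 0x5613 = 0x0C7EB
  0xC7EB + 0xADA8 = 0x17593 → wrap carry → 0x7594
  0x7594 + 0x01FE = 0x07792
  0x7792 + 0x955F = 0x10CF1 → wrap carry → 0x0CF2
  0x0CF2 + 0xDDB3 = 0x0EAA5
One's-complement sum = 0xEAA5.
Checksum = ~0xEAA5 & 0xFFFF = 0x155A.

155A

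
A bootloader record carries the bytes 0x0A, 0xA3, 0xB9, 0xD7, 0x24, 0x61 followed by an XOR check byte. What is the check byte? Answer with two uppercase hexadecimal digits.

XOR the bytes together:
  start with 0x0A
  0x0A ⊕ 0xA3 = 0xA9
  0xA9 ⊕ 0xB9 = 0x10
  0x10 ⊕ 0xD7 = 0xC7
  0xC7 ⊕ 0x24 = 0xE3
  0xE3 ⊕ 0x61 = 0x82

82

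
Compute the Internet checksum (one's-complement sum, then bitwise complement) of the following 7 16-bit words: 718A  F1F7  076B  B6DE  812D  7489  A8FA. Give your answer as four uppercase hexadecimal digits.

3F82

One's-complement addition (fold any carry out of bit 15 back into bit 0):
  0x718A + 0xF1F7 = 0x16381 → wrap carry → 0x6382
  0x6382 + 0x076B = 0x06AED
  0x6AED + 0xB6DE = 0x121CB → wrap carry → 0x21CC
  0x21CC + 0x812D = 0x0A2F9
  0xA2F9 + 0x7489 = 0x11782 → wrap carry → 0x1783
  0x1783 + 0xA8FA = 0x0C07D
One's-complement sum = 0xC07D.
Checksum = ~0xC07D & 0xFFFF = 0x3F82.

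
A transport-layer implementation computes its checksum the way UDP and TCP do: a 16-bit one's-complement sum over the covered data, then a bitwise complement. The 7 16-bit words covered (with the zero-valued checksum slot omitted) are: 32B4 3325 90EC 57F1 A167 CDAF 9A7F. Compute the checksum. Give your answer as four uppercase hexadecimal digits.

A7B1

One's-complement addition (fold any carry out of bit 15 back into bit 0):
  0x32B4 + 0x3325 = 0x065D9
  0x65D9 + 0x90EC = 0x0F6C5
  0xF6C5 + 0x57F1 = 0x14EB6 → wrap carry → 0x4EB7
  0x4EB7 + 0xA167 = 0x0F01E
  0xF01E + 0xCDAF = 0x1BDCD → wrap carry → 0xBDCE
  0xBDCE + 0x9A7F = 0x1584D → wrap carry → 0x584E
One's-complement sum = 0x584E.
Checksum = ~0x584E & 0xFFFF = 0xA7B1.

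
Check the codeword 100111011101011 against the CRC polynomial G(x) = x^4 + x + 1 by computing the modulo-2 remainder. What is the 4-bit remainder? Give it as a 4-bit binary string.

Modulo-2 division of 100111011101011 by 10011:
  pos 0: 10011 XOR 10011 = 00000
  pos 5: 10111 XOR 10011 = 00100
  pos 7: 10001 XOR 10011 = 00010
  pos 10: 10011 XOR 10011 = 00000
Remainder = 0000 (zero — the frame passes the CRC check).

0000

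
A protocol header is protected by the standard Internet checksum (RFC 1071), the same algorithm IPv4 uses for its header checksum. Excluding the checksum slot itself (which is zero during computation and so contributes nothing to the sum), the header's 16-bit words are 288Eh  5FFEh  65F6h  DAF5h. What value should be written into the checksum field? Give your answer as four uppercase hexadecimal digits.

One's-complement addition (fold any carry out of bit 15 back into bit 0):
  0x288E + 0x5FFE = 0x0888C
  0x888C + 0x65F6 = 0x0EE82
  0xEE82 + 0xDAF5 = 0x1C977 → wrap carry → 0xC978
One's-complement sum = 0xC978.
Checksum = ~0xC978 & 0xFFFF = 0x3687.

3687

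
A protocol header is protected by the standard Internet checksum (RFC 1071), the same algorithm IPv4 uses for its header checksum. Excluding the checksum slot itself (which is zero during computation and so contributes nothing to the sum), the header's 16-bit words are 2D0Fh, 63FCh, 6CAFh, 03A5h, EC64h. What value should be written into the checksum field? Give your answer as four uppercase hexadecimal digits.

123B

One's-complement addition (fold any carry out of bit 15 back into bit 0):
  0x2D0F + 0x63FC = 0x0910B
  0x910B + 0x6CAF = 0x0FDBA
  0xFDBA + 0x03A5 = 0x1015F → wrap carry → 0x0160
  0x0160 + 0xEC64 = 0x0EDC4
One's-complement sum = 0xEDC4.
Checksum = ~0xEDC4 & 0xFFFF = 0x123B.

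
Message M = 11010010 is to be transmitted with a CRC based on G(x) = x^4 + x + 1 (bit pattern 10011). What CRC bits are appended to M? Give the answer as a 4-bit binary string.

Append 4 zeros: 110100100000. Divide by 10011 (XOR where the leading bit is 1):
  pos 0: 11010 XOR 10011 = 01001
  pos 1: 10010 XOR 10011 = 00001
  pos 5: 11000 XOR 10011 = 01011
  pos 6: 10110 XOR 10011 = 00101
Remainder (last 4 bits) = 1010. This is the CRC / FCS.

1010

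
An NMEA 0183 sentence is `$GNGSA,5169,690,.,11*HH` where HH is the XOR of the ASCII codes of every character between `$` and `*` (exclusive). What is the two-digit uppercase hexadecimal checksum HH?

XOR the ASCII codes of the payload characters:
  'G' = 0x47 → acc = 0x47
  'N' = 0x4E → acc = 0x09
  'G' = 0x47 → acc = 0x4E
  'S' = 0x53 → acc = 0x1D
  'A' = 0x41 → acc = 0x5C
  ',' = 0x2C → acc = 0x70
  '5' = 0x35 → acc = 0x45
  '1' = 0x31 → acc = 0x74
  '6' = 0x36 → acc = 0x42
  '9' = 0x39 → acc = 0x7B
  ',' = 0x2C → acc = 0x57
  '6' = 0x36 → acc = 0x61
  '9' = 0x39 → acc = 0x58
  '0' = 0x30 → acc = 0x68
  ',' = 0x2C → acc = 0x44
  '.' = 0x2E → acc = 0x6A
  ',' = 0x2C → acc = 0x46
  '1' = 0x31 → acc = 0x77
  '1' = 0x31 → acc = 0x46
Checksum = 0x46.

46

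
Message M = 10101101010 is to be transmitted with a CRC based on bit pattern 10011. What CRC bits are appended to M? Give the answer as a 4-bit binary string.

0110

Append 4 zeros: 101011010100000. Divide by 10011 (XOR where the leading bit is 1):
  pos 0: 10101 XOR 10011 = 00110
  pos 2: 11010 XOR 10011 = 01001
  pos 3: 10011 XOR 10011 = 00000
  pos 9: 10000 XOR 10011 = 00011
Remainder (last 4 bits) = 0110. This is the CRC / FCS.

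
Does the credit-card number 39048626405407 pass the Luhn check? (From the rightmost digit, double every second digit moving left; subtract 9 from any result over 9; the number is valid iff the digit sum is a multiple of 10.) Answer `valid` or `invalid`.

invalid

From the right, keep odd positions and double even positions (subtract 9 from any doubled value over 9):
  doubled (positions 2,4,...): 0 1 8 4 7 0 6 → sum 26
  kept (positions 1,3,...): 7 4 0 6 6 4 9 → sum 36
Total = 62.
62 mod 10 = 2, so the number is invalid.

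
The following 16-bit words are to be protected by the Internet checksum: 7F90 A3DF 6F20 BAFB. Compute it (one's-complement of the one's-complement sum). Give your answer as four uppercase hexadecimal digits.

B273

One's-complement addition (fold any carry out of bit 15 back into bit 0):
  0x7F90 + 0xA3DF = 0x1236F → wrap carry → 0x2370
  0x2370 + 0x6F20 = 0x09290
  0x9290 + 0xBAFB = 0x14D8B → wrap carry → 0x4D8C
One's-complement sum = 0x4D8C.
Checksum = ~0x4D8C & 0xFFFF = 0xB273.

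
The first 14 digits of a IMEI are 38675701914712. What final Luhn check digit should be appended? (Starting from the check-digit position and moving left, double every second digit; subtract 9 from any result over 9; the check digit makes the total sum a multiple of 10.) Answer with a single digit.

2

Partial digits right→left: 2 1 7 4 1 9 1 0 7 5 7 6 8 3
Double every second digit counting from the check-digit position (so the 1st, 3rd, 5th, ... of the partial from the right).
  doubled (with −9 where >9): 4 5 2 2 5 5 7 → sum 30
  kept as-is: 1 4 9 0 5 6 3 → sum 28
Total = 30 + 28 = 58.
Check digit = (10 − (58 mod 10)) mod 10 = 2.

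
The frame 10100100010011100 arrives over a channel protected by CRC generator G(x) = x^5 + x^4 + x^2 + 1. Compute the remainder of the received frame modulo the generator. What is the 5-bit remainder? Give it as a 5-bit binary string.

00001

Modulo-2 division of 10100100010011100 by 110101:
  pos 0: 101001 XOR 110101 = 011100
  pos 1: 111000 XOR 110101 = 001101
  pos 3: 110100 XOR 110101 = 000001
  pos 8: 110011 XOR 110101 = 000110
  pos 11: 110100 XOR 110101 = 000001
Remainder = 00001 (nonzero — an error is detected).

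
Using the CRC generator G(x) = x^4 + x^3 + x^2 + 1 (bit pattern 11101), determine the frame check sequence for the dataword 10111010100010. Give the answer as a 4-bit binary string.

Append 4 zeros: 101110101000100000. Divide by 11101 (XOR where the leading bit is 1):
  pos 0: 10111 XOR 11101 = 01010
  pos 1: 10100 XOR 11101 = 01001
  pos 2: 10011 XOR 11101 = 01110
  pos 3: 11100 XOR 11101 = 00001
  pos 7: 11000 XOR 11101 = 00101
  pos 9: 10110 XOR 11101 = 01011
  pos 10: 10110 XOR 11101 = 01011
  pos 11: 10110 XOR 11101 = 01011
  pos 12: 10110 XOR 11101 = 01011
  pos 13: 10110 XOR 11101 = 01011
Remainder (last 4 bits) = 1011. This is the CRC / FCS.

1011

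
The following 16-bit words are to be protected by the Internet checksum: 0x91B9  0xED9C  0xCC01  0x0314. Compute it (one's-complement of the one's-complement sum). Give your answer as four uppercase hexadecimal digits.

One's-complement addition (fold any carry out of bit 15 back into bit 0):
  0x91B9 + 0xED9C = 0x17F55 → wrap carry → 0x7F56
  0x7F56 + 0xCC01 = 0x14B57 → wrap carry → 0x4B58
  0x4B58 + 0x0314 = 0x04E6C
One's-complement sum = 0x4E6C.
Checksum = ~0x4E6C & 0xFFFF = 0xB193.

B193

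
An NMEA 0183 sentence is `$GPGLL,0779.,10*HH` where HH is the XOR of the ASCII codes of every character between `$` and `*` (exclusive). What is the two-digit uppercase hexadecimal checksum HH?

XOR the ASCII codes of the payload characters:
  'G' = 0x47 → acc = 0x47
  'P' = 0x50 → acc = 0x17
  'G' = 0x47 → acc = 0x50
  'L' = 0x4C → acc = 0x1C
  'L' = 0x4C → acc = 0x50
  ',' = 0x2C → acc = 0x7C
  '0' = 0x30 → acc = 0x4C
  '7' = 0x37 → acc = 0x7B
  '7' = 0x37 → acc = 0x4C
  '9' = 0x39 → acc = 0x75
  '.' = 0x2E → acc = 0x5B
  ',' = 0x2C → acc = 0x77
  '1' = 0x31 → acc = 0x46
  '0' = 0x30 → acc = 0x76
Checksum = 0x76.

76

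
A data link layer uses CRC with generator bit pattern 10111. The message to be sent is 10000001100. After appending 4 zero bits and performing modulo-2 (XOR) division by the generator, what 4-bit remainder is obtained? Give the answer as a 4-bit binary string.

1011

Append 4 zeros: 100000011000000. Divide by 10111 (XOR where the leading bit is 1):
  pos 0: 10000 XOR 10111 = 00111
  pos 2: 11100 XOR 10111 = 01011
  pos 3: 10111 XOR 10111 = 00000
  pos 8: 10000 XOR 10111 = 00111
  pos 10: 11100 XOR 10111 = 01011
Remainder (last 4 bits) = 1011. This is the CRC / FCS.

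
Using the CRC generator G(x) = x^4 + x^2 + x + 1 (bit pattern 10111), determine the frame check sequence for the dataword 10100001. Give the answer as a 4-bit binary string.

0100

Append 4 zeros: 101000010000. Divide by 10111 (XOR where the leading bit is 1):
  pos 0: 10100 XOR 10111 = 00011
  pos 3: 11001 XOR 10111 = 01110
  pos 4: 11100 XOR 10111 = 01011
  pos 5: 10110 XOR 10111 = 00001
Remainder (last 4 bits) = 0100. This is the CRC / FCS.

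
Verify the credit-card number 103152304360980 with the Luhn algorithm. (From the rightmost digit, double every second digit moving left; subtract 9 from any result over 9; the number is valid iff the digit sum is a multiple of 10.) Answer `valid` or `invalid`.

From the right, keep odd positions and double even positions (subtract 9 from any doubled value over 9):
  doubled (positions 2,4,...): 7 0 6 0 4 2 0 → sum 19
  kept (positions 1,3,...): 0 9 6 4 3 5 3 1 → sum 31
Total = 50.
50 mod 10 = 0, so the number is valid.

valid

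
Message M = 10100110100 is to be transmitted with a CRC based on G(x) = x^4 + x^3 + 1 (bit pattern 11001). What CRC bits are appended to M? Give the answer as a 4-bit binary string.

Append 4 zeros: 101001101000000. Divide by 11001 (XOR where the leading bit is 1):
  pos 0: 10100 XOR 11001 = 01101
  pos 1: 11011 XOR 11001 = 00010
  pos 4: 10101 XOR 11001 = 01100
  pos 5: 11000 XOR 11001 = 00001
  pos 9: 10000 XOR 11001 = 01001
  pos 10: 10010 XOR 11001 = 01011
Remainder (last 4 bits) = 1011. This is the CRC / FCS.

1011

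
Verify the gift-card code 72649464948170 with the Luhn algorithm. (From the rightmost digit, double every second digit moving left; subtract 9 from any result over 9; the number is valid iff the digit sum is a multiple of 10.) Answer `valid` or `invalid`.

valid

From the right, keep odd positions and double even positions (subtract 9 from any doubled value over 9):
  doubled (positions 2,4,...): 5 7 9 3 9 3 5 → sum 41
  kept (positions 1,3,...): 0 1 4 4 4 4 2 → sum 19
Total = 60.
60 mod 10 = 0, so the number is valid.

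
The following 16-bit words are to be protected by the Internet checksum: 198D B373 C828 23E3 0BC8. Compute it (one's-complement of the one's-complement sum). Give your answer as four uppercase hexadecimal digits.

3B2B

One's-complement addition (fold any carry out of bit 15 back into bit 0):
  0x198D + 0xB373 = 0x0CD00
  0xCD00 + 0xC828 = 0x19528 → wrap carry → 0x9529
  0x9529 + 0x23E3 = 0x0B90C
  0xB90C + 0x0BC8 = 0x0C4D4
One's-complement sum = 0xC4D4.
Checksum = ~0xC4D4 & 0xFFFF = 0x3B2B.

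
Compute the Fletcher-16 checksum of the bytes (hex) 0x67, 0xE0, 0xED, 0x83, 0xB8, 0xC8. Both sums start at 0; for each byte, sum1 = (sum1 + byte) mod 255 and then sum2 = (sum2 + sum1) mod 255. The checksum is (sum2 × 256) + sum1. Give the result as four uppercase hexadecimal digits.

Running sums (mod 255):
  after byte 0 (0x67): sum1=103, sum2=103
  after byte 1 (0xE0): sum1=72, sum2=175
  after byte 2 (0xED): sum1=54, sum2=229
  after byte 3 (0x83): sum1=185, sum2=159
  after byte 4 (0xB8): sum1=114, sum2=18
  after byte 5 (0xC8): sum1=59, sum2=77
Checksum = sum2·256 + sum1 = 77·256 + 59 = 19771 = 0x4D3B.

4D3B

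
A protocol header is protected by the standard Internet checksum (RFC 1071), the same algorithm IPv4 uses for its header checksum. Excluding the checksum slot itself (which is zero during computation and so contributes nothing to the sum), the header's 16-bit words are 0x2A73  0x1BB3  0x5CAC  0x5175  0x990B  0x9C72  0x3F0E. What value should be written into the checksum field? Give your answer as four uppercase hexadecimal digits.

972B

One's-complement addition (fold any carry out of bit 15 back into bit 0):
  0x2A73 + 0x1BB3 = 0x04626
  0x4626 + 0x5CAC = 0x0A2D2
  0xA2D2 + 0x5175 = 0x0F447
  0xF447 + 0x990B = 0x18D52 → wrap carry → 0x8D53
  0x8D53 + 0x9C72 = 0x129C5 → wrap carry → 0x29C6
  0x29C6 + 0x3F0E = 0x068D4
One's-complement sum = 0x68D4.
Checksum = ~0x68D4 & 0xFFFF = 0x972B.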